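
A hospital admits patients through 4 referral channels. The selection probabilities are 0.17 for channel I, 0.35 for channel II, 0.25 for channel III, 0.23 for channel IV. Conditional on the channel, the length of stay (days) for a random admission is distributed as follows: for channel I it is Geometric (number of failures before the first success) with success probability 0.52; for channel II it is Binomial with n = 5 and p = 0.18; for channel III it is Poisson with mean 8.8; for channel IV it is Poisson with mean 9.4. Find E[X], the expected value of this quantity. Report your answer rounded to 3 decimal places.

4.834

Component means — I: 0.923077; II: 0.9; III: 8.8; IV: 9.4.
E[X] = 0.17·0.923077 + 0.35·0.9 + 0.25·8.8 + 0.23·9.4 = 4.83392.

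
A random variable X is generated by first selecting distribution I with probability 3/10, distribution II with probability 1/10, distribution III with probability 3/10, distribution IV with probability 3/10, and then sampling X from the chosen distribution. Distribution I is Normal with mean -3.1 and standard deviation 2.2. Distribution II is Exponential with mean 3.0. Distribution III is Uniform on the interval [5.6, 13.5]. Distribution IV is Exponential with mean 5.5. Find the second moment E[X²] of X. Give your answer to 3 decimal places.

For each component E[X²] = Var + (mean)², giving I: 14.45; II: 18; III: 96.4033; IV: 60.5.
Overall E[X²] = 0.3·14.45 + 0.1·18 + 0.3·96.4033 + 0.3·60.5 = 53.206.

53.206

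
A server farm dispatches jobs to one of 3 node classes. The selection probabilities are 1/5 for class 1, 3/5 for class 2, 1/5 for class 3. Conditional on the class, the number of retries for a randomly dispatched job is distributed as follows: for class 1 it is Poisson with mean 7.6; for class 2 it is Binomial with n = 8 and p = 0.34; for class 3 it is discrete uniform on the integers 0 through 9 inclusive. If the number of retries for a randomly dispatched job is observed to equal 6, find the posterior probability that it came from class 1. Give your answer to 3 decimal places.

0.461

Likelihoods P(X=6 | ·): 1: 0.13394; 2: 0.0188417; 3: 0.1.
Posterior ∝ prior × likelihood. Numerator for 1: 0.2·0.13394 = 0.026788.
Normalizing constant: 0.2·0.13394 + 0.6·0.0188417 + 0.2·0.1 = 0.058093.
P(1 | observation) = 0.026788 / 0.058093 = 0.461123.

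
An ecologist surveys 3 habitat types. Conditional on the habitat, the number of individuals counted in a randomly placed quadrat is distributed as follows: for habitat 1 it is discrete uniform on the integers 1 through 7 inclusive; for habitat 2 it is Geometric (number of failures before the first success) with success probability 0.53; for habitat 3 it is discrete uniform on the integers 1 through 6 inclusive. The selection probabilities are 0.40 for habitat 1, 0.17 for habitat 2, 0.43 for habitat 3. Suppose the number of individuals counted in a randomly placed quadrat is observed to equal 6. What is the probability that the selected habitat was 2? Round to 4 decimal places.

0.0075

Likelihoods P(X=6 | ·): 1: 0.142857; 2: 0.00571298; 3: 0.166667.
Posterior ∝ prior × likelihood. Numerator for 2: 0.17·0.00571298 = 0.000971207.
Normalizing constant: 0.4·0.142857 + 0.17·0.00571298 + 0.43·0.166667 = 0.129781.
P(2 | observation) = 0.000971207 / 0.129781 = 0.00748345.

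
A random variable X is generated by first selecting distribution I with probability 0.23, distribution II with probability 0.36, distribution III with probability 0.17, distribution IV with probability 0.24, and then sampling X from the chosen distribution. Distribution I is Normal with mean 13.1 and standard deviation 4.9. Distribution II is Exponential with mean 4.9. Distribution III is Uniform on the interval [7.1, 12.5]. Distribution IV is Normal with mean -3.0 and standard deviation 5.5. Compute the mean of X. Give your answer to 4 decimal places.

5.7230

Component means — I: 13.1; II: 4.9; III: 9.8; IV: -3.
E[X] = 0.23·13.1 + 0.36·4.9 + 0.17·9.8 + 0.24·-3 = 5.723.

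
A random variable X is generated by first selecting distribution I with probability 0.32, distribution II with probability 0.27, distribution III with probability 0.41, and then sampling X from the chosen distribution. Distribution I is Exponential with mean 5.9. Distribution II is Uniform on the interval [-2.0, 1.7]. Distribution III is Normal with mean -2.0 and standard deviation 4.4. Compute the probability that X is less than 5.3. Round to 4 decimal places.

0.8498

Conditional on each component, P(X < 5.3): I: 0.592741; II: 1; III: 0.951451.
By total probability, P(X < 5.3) = 0.32·0.592741 + 0.27·1 + 0.41·0.951451 = 0.849772.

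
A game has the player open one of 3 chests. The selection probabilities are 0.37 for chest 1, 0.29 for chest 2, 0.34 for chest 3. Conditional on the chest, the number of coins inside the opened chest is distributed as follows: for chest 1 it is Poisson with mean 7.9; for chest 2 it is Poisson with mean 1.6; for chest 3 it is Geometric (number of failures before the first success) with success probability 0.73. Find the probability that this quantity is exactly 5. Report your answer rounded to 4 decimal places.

Conditional on each chest, P(X = 5): 1: 0.0950666; 2: 0.017642; 3: 0.00104747.
By total probability, P(X = 5) = 0.37·0.0950666 + 0.29·0.017642 + 0.34·0.00104747 = 0.0406469.

0.0406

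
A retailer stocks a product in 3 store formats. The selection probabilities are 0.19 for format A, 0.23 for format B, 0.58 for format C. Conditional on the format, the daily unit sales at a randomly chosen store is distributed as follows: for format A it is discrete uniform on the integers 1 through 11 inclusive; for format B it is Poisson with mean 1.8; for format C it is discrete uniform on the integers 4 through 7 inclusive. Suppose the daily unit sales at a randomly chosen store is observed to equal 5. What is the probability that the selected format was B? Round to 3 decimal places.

Likelihoods P(X=5 | ·): A: 0.0909091; B: 0.0260286; C: 0.25.
Posterior ∝ prior × likelihood. Numerator for B: 0.23·0.0260286 = 0.00598658.
Normalizing constant: 0.19·0.0909091 + 0.23·0.0260286 + 0.58·0.25 = 0.168259.
P(B | observation) = 0.00598658 / 0.168259 = 0.0355795.

0.036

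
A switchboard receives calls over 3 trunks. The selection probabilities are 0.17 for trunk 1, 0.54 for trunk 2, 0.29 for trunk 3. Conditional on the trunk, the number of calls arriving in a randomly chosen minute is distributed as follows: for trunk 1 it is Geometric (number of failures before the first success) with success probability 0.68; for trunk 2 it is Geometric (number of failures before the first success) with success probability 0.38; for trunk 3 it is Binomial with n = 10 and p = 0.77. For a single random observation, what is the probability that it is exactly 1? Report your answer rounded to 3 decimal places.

Conditional on each trunk, P(X = 1): 1: 0.2176; 2: 0.2356; 3: 1.38689e-05.
By total probability, P(X = 1) = 0.17·0.2176 + 0.54·0.2356 + 0.29·1.38689e-05 = 0.16422.

0.164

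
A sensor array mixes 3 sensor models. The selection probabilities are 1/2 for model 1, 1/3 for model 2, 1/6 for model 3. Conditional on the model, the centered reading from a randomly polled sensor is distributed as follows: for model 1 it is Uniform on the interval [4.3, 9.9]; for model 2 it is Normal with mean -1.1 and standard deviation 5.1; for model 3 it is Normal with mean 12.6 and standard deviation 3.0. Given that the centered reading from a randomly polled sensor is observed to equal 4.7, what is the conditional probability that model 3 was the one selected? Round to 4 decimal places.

0.0067

Likelihoods f(4.7 | ·): 1: 0.178571; 2: 0.0409725; 3: 0.00414948.
Posterior ∝ prior × likelihood. Numerator for 3: 0.166667·0.00414948 = 0.000691579.
Normalizing constant: 0.5·0.178571 + 0.333333·0.0409725 + 0.166667·0.00414948 = 0.103635.
P(3 | observation) = 0.000691579 / 0.103635 = 0.00667324.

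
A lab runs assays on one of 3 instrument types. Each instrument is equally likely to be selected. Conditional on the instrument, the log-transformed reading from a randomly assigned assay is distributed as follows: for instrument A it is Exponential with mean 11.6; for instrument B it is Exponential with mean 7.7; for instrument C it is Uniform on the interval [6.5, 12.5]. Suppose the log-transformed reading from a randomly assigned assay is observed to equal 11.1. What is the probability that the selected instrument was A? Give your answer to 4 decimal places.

0.1436

Likelihoods f(11.1 | ·): A: 0.0331106; B: 0.0307219; C: 0.166667.
Posterior ∝ prior × likelihood. Numerator for A: 0.333333·0.0331106 = 0.0110369.
Normalizing constant: 0.333333·0.0331106 + 0.333333·0.0307219 + 0.333333·0.166667 = 0.0768331.
P(A | observation) = 0.0110369 / 0.0768331 = 0.143647.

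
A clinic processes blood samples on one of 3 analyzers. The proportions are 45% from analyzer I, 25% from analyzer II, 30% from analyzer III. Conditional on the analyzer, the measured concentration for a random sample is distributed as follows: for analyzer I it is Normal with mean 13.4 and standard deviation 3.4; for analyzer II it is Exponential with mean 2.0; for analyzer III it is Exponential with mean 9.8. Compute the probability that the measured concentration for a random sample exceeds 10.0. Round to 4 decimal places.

0.4884

Conditional on each analyzer, P(X > 10.0): I: 0.841345; II: 0.00673795; III: 0.360448.
By total probability, P(X > 10.0) = 0.45·0.841345 + 0.25·0.00673795 + 0.3·0.360448 = 0.488424.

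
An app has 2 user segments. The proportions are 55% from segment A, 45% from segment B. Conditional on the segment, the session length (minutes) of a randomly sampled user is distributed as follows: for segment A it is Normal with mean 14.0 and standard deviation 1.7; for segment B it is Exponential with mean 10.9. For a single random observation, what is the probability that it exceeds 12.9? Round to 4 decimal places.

Conditional on each segment, P(X > 12.9): A: 0.741203; B: 0.306209.
By total probability, P(X > 12.9) = 0.55·0.741203 + 0.45·0.306209 = 0.545456.

0.5455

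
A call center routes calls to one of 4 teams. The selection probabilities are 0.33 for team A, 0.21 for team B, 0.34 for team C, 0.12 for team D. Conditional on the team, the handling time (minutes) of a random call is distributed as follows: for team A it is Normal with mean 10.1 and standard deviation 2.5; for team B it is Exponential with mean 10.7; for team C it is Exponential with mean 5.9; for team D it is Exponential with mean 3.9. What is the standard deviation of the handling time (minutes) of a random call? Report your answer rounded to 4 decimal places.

Per component, A: μ=10.1, E[X²]=108.26; B: μ=10.7, E[X²]=228.98; C: μ=5.9, E[X²]=69.62; D: μ=3.9, E[X²]=30.42.
E[X] = 0.33·10.1 + 0.21·10.7 + 0.34·5.9 + 0.12·3.9 = 8.054.
E[X²] = 0.33·108.26 + 0.21·228.98 + 0.34·69.62 + 0.12·30.42 = 111.133.
Var(X) = E[X²] − (E[X])² = 111.133 − 64.8669 = 46.2659.
SD(X) = √46.2659 = 6.8019.

6.8019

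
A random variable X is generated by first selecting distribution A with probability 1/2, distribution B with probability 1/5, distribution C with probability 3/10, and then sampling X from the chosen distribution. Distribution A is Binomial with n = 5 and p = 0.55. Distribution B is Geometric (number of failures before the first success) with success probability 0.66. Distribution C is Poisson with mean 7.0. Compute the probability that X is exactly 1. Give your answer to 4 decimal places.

0.1032

Conditional on each component, P(X = 1): A: 0.112767; B: 0.2244; C: 0.00638317.
By total probability, P(X = 1) = 0.5·0.112767 + 0.2·0.2244 + 0.3·0.00638317 = 0.103179.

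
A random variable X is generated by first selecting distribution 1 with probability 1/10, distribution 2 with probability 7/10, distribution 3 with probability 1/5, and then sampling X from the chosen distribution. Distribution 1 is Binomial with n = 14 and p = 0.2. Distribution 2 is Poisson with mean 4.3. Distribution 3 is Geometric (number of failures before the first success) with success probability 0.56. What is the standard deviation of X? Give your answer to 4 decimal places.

Per component, 1: μ=2.8, E[X²]=10.08; 2: μ=4.3, E[X²]=22.79; 3: μ=0.785714, E[X²]=2.02041.
E[X] = 0.1·2.8 + 0.7·4.3 + 0.2·0.785714 = 3.44714.
E[X²] = 0.1·10.08 + 0.7·22.79 + 0.2·2.02041 = 17.3651.
Var(X) = E[X²] − (E[X])² = 17.3651 − 11.8828 = 5.48229.
SD(X) = √5.48229 = 2.34143.

2.3414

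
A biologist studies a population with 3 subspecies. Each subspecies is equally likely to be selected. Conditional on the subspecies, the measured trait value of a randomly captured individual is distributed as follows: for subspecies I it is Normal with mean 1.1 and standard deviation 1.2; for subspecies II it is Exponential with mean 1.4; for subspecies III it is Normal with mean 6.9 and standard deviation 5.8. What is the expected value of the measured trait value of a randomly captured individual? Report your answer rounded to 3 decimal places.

Component means — I: 1.1; II: 1.4; III: 6.9.
E[X] = 0.333333·1.1 + 0.333333·1.4 + 0.333333·6.9 = 3.13333.

3.133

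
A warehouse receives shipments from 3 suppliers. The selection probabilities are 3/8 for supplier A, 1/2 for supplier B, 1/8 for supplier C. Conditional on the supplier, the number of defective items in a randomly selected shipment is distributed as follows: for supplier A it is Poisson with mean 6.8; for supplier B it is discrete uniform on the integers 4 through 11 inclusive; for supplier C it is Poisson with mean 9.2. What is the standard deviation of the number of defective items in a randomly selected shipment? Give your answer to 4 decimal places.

2.6206

Per component, A: μ=6.8, E[X²]=53.04; B: μ=7.5, E[X²]=61.5; C: μ=9.2, E[X²]=93.84.
E[X] = 0.375·6.8 + 0.5·7.5 + 0.125·9.2 = 7.45.
E[X²] = 0.375·53.04 + 0.5·61.5 + 0.125·93.84 = 62.37.
Var(X) = E[X²] − (E[X])² = 62.37 − 55.5025 = 6.8675.
SD(X) = √6.8675 = 2.62059.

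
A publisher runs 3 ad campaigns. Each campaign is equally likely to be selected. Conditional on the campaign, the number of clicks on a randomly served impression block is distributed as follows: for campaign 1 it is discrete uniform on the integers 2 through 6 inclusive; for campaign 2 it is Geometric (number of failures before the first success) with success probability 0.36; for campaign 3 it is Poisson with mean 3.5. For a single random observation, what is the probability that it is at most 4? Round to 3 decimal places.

Conditional on each campaign, P(X ≤ 4): 1: 0.6; 2: 0.892626; 3: 0.725445.
By total probability, P(X ≤ 4) = 0.333333·0.6 + 0.333333·0.892626 + 0.333333·0.725445 = 0.739357.

0.739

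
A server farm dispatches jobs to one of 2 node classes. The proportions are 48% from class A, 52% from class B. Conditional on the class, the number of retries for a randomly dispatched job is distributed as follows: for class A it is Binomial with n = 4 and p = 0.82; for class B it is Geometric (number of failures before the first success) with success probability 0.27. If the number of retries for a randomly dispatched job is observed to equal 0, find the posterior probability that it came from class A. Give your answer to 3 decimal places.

0.004

Likelihoods P(X=0 | ·): A: 0.00104976; B: 0.27.
Posterior ∝ prior × likelihood. Numerator for A: 0.48·0.00104976 = 0.000503885.
Normalizing constant: 0.48·0.00104976 + 0.52·0.27 = 0.140904.
P(A | observation) = 0.000503885 / 0.140904 = 0.00357609.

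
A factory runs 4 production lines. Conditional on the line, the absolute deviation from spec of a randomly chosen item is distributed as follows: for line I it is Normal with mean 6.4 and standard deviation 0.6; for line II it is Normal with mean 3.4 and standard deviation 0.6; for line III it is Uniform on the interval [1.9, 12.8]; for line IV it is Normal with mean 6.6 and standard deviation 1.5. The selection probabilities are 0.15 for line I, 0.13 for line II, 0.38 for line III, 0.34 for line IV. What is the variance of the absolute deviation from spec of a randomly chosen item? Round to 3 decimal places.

6.153

Per component, I: μ=6.4, E[X²]=41.32; II: μ=3.4, E[X²]=11.92; III: μ=7.35, E[X²]=63.9233; IV: μ=6.6, E[X²]=45.81.
E[X] = 0.15·6.4 + 0.13·3.4 + 0.38·7.35 + 0.34·6.6 = 6.439.
E[X²] = 0.15·41.32 + 0.13·11.92 + 0.38·63.9233 + 0.34·45.81 = 47.6139.
Var(X) = E[X²] − (E[X])² = 47.6139 − 41.4607 = 6.15315.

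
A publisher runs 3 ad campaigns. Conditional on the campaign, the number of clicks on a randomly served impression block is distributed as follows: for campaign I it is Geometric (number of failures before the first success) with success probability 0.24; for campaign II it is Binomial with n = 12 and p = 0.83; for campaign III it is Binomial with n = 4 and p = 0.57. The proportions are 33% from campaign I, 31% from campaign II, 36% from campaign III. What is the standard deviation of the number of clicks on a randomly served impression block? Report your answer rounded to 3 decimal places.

Per component, I: μ=3.16667, E[X²]=23.2222; II: μ=9.96, E[X²]=100.895; III: μ=2.28, E[X²]=6.1788.
E[X] = 0.33·3.16667 + 0.31·9.96 + 0.36·2.28 = 4.9534.
E[X²] = 0.33·23.2222 + 0.31·100.895 + 0.36·6.1788 = 41.1651.
Var(X) = E[X²] − (E[X])² = 41.1651 − 24.5362 = 16.6289.
SD(X) = √16.6289 = 4.07786.

4.078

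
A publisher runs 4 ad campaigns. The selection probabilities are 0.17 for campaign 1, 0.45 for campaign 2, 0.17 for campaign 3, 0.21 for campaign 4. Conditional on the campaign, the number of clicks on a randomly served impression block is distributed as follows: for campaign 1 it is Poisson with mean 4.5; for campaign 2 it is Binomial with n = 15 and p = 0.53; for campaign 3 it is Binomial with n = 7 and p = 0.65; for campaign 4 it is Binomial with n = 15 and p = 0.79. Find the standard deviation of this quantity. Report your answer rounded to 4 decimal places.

3.2098

Per component, 1: μ=4.5, E[X²]=24.75; 2: μ=7.95, E[X²]=66.939; 3: μ=4.55, E[X²]=22.295; 4: μ=11.85, E[X²]=142.911.
E[X] = 0.17·4.5 + 0.45·7.95 + 0.17·4.55 + 0.21·11.85 = 7.6045.
E[X²] = 0.17·24.75 + 0.45·66.939 + 0.17·22.295 + 0.21·142.911 = 68.1315.
Var(X) = E[X²] − (E[X])² = 68.1315 − 57.8284 = 10.3031.
SD(X) = √10.3031 = 3.20984.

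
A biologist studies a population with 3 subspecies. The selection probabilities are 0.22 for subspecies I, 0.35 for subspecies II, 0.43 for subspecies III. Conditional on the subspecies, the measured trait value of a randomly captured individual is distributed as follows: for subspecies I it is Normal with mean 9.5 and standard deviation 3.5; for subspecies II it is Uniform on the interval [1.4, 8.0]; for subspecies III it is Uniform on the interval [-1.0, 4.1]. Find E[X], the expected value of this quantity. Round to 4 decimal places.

4.4015

Component means — I: 9.5; II: 4.7; III: 1.55.
E[X] = 0.22·9.5 + 0.35·4.7 + 0.43·1.55 = 4.4015.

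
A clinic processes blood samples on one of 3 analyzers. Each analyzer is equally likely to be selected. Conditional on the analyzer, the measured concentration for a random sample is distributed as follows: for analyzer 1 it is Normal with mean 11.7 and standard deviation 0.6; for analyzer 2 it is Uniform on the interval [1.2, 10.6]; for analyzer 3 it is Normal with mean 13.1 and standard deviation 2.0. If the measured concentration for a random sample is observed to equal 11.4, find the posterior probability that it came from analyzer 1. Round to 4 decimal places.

Likelihoods f(11.4 | ·): 1: 0.586776; 2: 0; 3: 0.138992.
Posterior ∝ prior × likelihood. Numerator for 1: 0.333333·0.586776 = 0.195592.
Normalizing constant: 0.333333·0.586776 + 0.333333·0 + 0.333333·0.138992 = 0.241923.
P(1 | observation) = 0.195592 / 0.241923 = 0.808489.

0.8085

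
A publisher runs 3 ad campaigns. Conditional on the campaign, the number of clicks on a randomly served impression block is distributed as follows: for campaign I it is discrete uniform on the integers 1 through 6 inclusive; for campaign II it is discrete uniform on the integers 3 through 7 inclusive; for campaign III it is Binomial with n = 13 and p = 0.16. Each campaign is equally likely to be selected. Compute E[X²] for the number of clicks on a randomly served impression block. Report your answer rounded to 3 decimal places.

For each component E[X²] = Var + (mean)², giving I: 15.1667; II: 27; III: 6.0736.
Overall E[X²] = 0.333333·15.1667 + 0.333333·27 + 0.333333·6.0736 = 16.0801.

16.080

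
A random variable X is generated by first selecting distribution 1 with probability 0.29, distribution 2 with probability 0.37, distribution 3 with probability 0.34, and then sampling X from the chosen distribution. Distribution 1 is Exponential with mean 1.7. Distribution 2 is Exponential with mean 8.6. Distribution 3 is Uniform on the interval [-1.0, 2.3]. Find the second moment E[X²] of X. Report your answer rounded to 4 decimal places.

For each component E[X²] = Var + (mean)², giving 1: 5.78; 2: 147.92; 3: 1.33.
Overall E[X²] = 0.29·5.78 + 0.37·147.92 + 0.34·1.33 = 56.8588.

56.8588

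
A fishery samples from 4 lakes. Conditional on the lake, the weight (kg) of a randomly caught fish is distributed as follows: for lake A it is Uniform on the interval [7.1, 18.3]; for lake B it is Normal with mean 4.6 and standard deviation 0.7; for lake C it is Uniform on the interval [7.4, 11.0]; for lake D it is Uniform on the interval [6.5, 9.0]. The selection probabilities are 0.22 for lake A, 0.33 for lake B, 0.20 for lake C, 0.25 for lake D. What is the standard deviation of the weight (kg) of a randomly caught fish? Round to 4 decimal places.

Per component, A: μ=12.7, E[X²]=171.743; B: μ=4.6, E[X²]=21.65; C: μ=9.2, E[X²]=85.72; D: μ=7.75, E[X²]=60.5833.
E[X] = 0.22·12.7 + 0.33·4.6 + 0.2·9.2 + 0.25·7.75 = 8.0895.
E[X²] = 0.22·171.743 + 0.33·21.65 + 0.2·85.72 + 0.25·60.5833 = 77.2179.
Var(X) = E[X²] − (E[X])² = 77.2179 − 65.44 = 11.7779.
SD(X) = √11.7779 = 3.43189.

3.4319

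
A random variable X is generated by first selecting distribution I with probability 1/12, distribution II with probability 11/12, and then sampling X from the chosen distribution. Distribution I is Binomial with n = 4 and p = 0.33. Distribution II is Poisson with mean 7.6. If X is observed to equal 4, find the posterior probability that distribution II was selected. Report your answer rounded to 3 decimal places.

Likelihoods P(X=4 | ·): I: 0.0118592; II: 0.0695673.
Posterior ∝ prior × likelihood. Numerator for II: 0.916667·0.0695673 = 0.06377.
Normalizing constant: 0.0833333·0.0118592 + 0.916667·0.0695673 = 0.0647583.
P(II | observation) = 0.06377 / 0.0647583 = 0.984739.

0.985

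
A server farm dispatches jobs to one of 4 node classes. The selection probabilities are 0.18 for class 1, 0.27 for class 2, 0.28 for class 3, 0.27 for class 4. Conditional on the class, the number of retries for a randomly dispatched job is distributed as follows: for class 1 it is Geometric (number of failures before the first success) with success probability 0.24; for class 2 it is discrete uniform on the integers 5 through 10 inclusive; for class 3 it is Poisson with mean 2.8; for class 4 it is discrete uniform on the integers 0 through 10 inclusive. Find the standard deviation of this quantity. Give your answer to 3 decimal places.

3.197

Per component, 1: μ=3.16667, E[X²]=23.2222; 2: μ=7.5, E[X²]=59.1667; 3: μ=2.8, E[X²]=10.64; 4: μ=5, E[X²]=35.
E[X] = 0.18·3.16667 + 0.27·7.5 + 0.28·2.8 + 0.27·5 = 4.729.
E[X²] = 0.18·23.2222 + 0.27·59.1667 + 0.28·10.64 + 0.27·35 = 32.5842.
Var(X) = E[X²] − (E[X])² = 32.5842 − 22.3634 = 10.2208.
SD(X) = √10.2208 = 3.19699.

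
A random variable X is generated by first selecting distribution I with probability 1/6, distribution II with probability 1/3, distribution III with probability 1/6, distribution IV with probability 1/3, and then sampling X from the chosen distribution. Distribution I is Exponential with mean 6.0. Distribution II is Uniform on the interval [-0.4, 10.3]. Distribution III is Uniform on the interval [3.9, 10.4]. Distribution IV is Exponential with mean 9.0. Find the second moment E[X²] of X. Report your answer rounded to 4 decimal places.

86.4550

For each component E[X²] = Var + (mean)², giving I: 72; II: 34.0433; III: 54.6433; IV: 162.
Overall E[X²] = 0.166667·72 + 0.333333·34.0433 + 0.166667·54.6433 + 0.333333·162 = 86.455.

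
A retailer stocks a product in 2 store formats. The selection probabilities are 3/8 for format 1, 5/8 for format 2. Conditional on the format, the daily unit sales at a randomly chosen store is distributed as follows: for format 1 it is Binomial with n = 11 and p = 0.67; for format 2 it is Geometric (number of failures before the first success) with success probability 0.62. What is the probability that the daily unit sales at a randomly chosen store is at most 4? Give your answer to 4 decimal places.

0.6338

Conditional on each format, P(X ≤ 4): 1: 0.0365839; 2: 0.992076.
By total probability, P(X ≤ 4) = 0.375·0.0365839 + 0.625·0.992076 = 0.633767.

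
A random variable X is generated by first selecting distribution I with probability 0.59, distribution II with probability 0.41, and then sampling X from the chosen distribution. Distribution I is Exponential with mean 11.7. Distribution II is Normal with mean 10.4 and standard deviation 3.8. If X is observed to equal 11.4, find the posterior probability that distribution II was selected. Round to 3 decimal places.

Likelihoods f(11.4 | ·): I: 0.0322593; II: 0.101412.
Posterior ∝ prior × likelihood. Numerator for II: 0.41·0.101412 = 0.0415788.
Normalizing constant: 0.59·0.0322593 + 0.41·0.101412 = 0.0606119.
P(II | observation) = 0.0415788 / 0.0606119 = 0.685985.

0.686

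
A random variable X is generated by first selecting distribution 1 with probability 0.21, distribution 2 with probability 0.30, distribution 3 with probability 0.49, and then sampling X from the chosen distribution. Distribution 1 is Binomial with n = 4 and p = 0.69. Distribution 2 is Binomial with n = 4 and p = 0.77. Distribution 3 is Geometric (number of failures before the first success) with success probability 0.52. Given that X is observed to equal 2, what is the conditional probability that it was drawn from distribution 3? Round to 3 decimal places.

Likelihoods P(X=2 | ·): 1: 0.274519; 2: 0.188186; 3: 0.119808.
Posterior ∝ prior × likelihood. Numerator for 3: 0.49·0.119808 = 0.0587059.
Normalizing constant: 0.21·0.274519 + 0.3·0.188186 + 0.49·0.119808 = 0.172811.
P(3 | observation) = 0.0587059 / 0.172811 = 0.339712.

0.340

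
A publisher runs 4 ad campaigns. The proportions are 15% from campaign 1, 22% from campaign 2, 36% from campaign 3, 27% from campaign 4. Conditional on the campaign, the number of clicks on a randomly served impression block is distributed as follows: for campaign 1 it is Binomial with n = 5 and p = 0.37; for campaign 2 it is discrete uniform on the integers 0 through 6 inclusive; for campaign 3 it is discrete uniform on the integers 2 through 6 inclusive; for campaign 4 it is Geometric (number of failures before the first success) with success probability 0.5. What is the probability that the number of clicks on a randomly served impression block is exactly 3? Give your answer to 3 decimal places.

Conditional on each campaign, P(X = 3): 1: 0.201042; 2: 0.142857; 3: 0.2; 4: 0.0625.
By total probability, P(X = 3) = 0.15·0.201042 + 0.22·0.142857 + 0.36·0.2 + 0.27·0.0625 = 0.15046.

0.150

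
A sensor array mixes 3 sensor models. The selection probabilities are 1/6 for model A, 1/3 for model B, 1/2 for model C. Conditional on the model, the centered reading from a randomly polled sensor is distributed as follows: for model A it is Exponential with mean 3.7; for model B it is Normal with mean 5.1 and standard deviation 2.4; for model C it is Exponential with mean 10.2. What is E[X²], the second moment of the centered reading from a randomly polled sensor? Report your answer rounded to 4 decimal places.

For each component E[X²] = Var + (mean)², giving A: 27.38; B: 31.77; C: 208.08.
Overall E[X²] = 0.166667·27.38 + 0.333333·31.77 + 0.5·208.08 = 119.193.

119.1933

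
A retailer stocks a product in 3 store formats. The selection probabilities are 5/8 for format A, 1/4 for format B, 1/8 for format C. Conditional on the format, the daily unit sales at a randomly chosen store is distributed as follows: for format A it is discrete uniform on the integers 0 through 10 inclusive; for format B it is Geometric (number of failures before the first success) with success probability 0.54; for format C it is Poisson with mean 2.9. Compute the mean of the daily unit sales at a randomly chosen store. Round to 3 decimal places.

Component means — A: 5; B: 0.851852; C: 2.9.
E[X] = 0.625·5 + 0.25·0.851852 + 0.125·2.9 = 3.70046.

3.700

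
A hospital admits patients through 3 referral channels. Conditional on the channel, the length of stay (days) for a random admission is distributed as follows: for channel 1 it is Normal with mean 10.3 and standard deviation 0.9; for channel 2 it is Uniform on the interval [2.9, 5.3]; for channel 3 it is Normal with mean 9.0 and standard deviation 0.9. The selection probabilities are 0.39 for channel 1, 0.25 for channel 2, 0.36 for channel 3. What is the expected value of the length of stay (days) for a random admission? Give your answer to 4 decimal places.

8.2820

Component means — 1: 10.3; 2: 4.1; 3: 9.
E[X] = 0.39·10.3 + 0.25·4.1 + 0.36·9 = 8.282.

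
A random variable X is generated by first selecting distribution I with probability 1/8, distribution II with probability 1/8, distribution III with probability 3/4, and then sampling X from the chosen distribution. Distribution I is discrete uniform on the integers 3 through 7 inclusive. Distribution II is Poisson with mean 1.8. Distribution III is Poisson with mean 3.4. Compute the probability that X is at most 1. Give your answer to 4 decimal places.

0.1680

Conditional on each component, P(X ≤ 1): I: 0; II: 0.462837; III: 0.146842.
By total probability, P(X ≤ 1) = 0.125·0 + 0.125·0.462837 + 0.75·0.146842 = 0.167986.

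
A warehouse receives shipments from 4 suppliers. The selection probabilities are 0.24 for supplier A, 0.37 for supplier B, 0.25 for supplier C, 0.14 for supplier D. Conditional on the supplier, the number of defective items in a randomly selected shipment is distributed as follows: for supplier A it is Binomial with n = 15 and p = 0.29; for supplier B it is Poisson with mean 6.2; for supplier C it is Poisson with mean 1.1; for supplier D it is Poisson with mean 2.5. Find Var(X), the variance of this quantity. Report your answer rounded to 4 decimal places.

Per component, A: μ=4.35, E[X²]=22.011; B: μ=6.2, E[X²]=44.64; C: μ=1.1, E[X²]=2.31; D: μ=2.5, E[X²]=8.75.
E[X] = 0.24·4.35 + 0.37·6.2 + 0.25·1.1 + 0.14·2.5 = 3.963.
E[X²] = 0.24·22.011 + 0.37·44.64 + 0.25·2.31 + 0.14·8.75 = 23.6019.
Var(X) = E[X²] − (E[X])² = 23.6019 − 15.7054 = 7.89657.

7.8966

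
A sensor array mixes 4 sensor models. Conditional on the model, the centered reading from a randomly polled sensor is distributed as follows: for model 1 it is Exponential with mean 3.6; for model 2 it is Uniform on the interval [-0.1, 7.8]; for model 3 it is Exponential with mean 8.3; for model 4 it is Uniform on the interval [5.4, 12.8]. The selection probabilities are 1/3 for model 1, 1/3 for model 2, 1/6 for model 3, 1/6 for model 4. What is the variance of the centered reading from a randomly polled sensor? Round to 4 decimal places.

Per component, 1: μ=3.6, E[X²]=25.92; 2: μ=3.85, E[X²]=20.0233; 3: μ=8.3, E[X²]=137.78; 4: μ=9.1, E[X²]=87.3733.
E[X] = 0.333333·3.6 + 0.333333·3.85 + 0.166667·8.3 + 0.166667·9.1 = 5.38333.
E[X²] = 0.333333·25.92 + 0.333333·20.0233 + 0.166667·137.78 + 0.166667·87.3733 = 52.84.
Var(X) = E[X²] − (E[X])² = 52.84 − 28.9803 = 23.8597.

23.8597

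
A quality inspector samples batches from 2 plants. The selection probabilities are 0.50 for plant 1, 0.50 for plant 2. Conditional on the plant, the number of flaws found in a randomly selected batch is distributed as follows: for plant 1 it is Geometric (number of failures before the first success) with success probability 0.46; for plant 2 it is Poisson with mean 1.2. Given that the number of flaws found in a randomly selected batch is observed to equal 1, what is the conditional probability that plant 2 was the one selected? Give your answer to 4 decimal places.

0.5927

Likelihoods P(X=1 | ·): 1: 0.2484; 2: 0.361433.
Posterior ∝ prior × likelihood. Numerator for 2: 0.5·0.361433 = 0.180717.
Normalizing constant: 0.5·0.2484 + 0.5·0.361433 = 0.304917.
P(2 | observation) = 0.180717 / 0.304917 = 0.592675.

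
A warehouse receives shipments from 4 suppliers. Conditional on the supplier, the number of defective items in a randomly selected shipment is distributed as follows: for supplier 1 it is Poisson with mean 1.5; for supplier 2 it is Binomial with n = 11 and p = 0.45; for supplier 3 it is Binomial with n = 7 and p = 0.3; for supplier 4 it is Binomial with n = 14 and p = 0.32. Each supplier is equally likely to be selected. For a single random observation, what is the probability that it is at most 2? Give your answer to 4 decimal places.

0.4116

Conditional on each supplier, P(X ≤ 2): 1: 0.808847; 2: 0.0652235; 3: 0.647069; 4: 0.125383.
By total probability, P(X ≤ 2) = 0.25·0.808847 + 0.25·0.0652235 + 0.25·0.647069 + 0.25·0.125383 = 0.411631.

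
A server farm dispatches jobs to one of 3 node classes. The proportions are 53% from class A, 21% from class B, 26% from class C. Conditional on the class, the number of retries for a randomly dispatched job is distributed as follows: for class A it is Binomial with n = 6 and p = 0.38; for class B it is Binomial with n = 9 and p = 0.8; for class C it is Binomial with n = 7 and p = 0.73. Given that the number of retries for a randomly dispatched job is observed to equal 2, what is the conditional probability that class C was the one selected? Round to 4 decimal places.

Likelihoods P(X=2 | ·): A: 0.320055; B: 0.000294912; C: 0.0160577.
Posterior ∝ prior × likelihood. Numerator for C: 0.26·0.0160577 = 0.00417501.
Normalizing constant: 0.53·0.320055 + 0.21·0.000294912 + 0.26·0.0160577 = 0.173866.
P(C | observation) = 0.00417501 / 0.173866 = 0.0240127.

0.0240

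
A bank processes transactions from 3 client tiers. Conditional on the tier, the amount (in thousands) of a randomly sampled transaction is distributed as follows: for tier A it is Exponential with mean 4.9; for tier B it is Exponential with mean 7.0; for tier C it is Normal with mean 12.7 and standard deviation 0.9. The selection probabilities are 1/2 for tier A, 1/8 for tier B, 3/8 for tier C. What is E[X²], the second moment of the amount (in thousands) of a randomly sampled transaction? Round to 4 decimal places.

97.0475

For each component E[X²] = Var + (mean)², giving A: 48.02; B: 98; C: 162.1.
Overall E[X²] = 0.5·48.02 + 0.125·98 + 0.375·162.1 = 97.0475.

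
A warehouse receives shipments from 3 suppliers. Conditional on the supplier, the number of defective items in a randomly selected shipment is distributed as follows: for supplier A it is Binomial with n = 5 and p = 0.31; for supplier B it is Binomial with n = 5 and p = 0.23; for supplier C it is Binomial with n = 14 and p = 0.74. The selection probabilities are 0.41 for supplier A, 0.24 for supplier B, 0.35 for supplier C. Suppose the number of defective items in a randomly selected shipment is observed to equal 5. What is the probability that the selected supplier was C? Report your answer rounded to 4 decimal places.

Likelihoods P(X=5 | ·): A: 0.00286292; B: 0.000643634; C: 0.00241203.
Posterior ∝ prior × likelihood. Numerator for C: 0.35·0.00241203 = 0.000844211.
Normalizing constant: 0.41·0.00286292 + 0.24·0.000643634 + 0.35·0.00241203 = 0.00217248.
P(C | observation) = 0.000844211 / 0.00217248 = 0.388593.

0.3886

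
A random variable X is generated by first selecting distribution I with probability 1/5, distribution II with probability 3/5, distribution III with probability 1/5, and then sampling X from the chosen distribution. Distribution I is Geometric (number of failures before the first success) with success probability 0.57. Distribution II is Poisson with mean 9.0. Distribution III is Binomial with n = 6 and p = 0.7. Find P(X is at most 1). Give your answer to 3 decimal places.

0.166

Conditional on each component, P(X ≤ 1): I: 0.8151; II: 0.0012341; III: 0.010935.
By total probability, P(X ≤ 1) = 0.2·0.8151 + 0.6·0.0012341 + 0.2·0.010935 = 0.165947.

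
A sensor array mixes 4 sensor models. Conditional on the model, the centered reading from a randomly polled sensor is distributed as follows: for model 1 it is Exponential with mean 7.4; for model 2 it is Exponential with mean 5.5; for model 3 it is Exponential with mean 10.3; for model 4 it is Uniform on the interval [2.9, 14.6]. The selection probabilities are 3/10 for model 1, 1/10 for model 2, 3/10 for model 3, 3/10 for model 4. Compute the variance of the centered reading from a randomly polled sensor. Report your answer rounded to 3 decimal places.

Per component, 1: μ=7.4, E[X²]=109.52; 2: μ=5.5, E[X²]=60.5; 3: μ=10.3, E[X²]=212.18; 4: μ=8.75, E[X²]=87.97.
E[X] = 0.3·7.4 + 0.1·5.5 + 0.3·10.3 + 0.3·8.75 = 8.485.
E[X²] = 0.3·109.52 + 0.1·60.5 + 0.3·212.18 + 0.3·87.97 = 128.951.
Var(X) = E[X²] − (E[X])² = 128.951 − 71.9952 = 56.9558.

56.956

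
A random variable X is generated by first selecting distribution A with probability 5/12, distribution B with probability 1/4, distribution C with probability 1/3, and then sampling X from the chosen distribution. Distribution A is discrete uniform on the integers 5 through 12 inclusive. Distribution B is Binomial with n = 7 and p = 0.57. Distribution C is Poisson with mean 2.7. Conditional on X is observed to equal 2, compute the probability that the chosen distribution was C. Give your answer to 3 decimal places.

0.765

Likelihoods P(X=2 | ·): A: 0; B: 0.100302; C: 0.244964.
Posterior ∝ prior × likelihood. Numerator for C: 0.333333·0.244964 = 0.0816547.
Normalizing constant: 0.416667·0 + 0.25·0.100302 + 0.333333·0.244964 = 0.10673.
P(C | observation) = 0.0816547 / 0.10673 = 0.765056.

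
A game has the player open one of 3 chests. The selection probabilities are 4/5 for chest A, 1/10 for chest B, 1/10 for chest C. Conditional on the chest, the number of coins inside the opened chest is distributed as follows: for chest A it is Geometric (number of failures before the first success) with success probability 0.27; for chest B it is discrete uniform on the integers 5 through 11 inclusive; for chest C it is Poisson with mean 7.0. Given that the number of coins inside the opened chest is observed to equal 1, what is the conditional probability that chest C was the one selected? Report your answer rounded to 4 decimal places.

0.0040

Likelihoods P(X=1 | ·): A: 0.1971; B: 0; C: 0.00638317.
Posterior ∝ prior × likelihood. Numerator for C: 0.1·0.00638317 = 0.000638317.
Normalizing constant: 0.8·0.1971 + 0.1·0 + 0.1·0.00638317 = 0.158318.
P(C | observation) = 0.000638317 / 0.158318 = 0.00403186.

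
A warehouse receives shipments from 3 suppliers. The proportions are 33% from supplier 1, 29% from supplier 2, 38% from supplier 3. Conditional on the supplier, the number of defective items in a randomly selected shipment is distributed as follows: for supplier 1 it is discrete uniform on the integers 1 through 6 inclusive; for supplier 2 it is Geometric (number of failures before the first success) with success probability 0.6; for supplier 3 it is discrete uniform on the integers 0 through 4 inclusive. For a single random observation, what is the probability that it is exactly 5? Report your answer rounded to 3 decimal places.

Conditional on each supplier, P(X = 5): 1: 0.166667; 2: 0.006144; 3: 0.
By total probability, P(X = 5) = 0.33·0.166667 + 0.29·0.006144 + 0.38·0 = 0.0567818.

0.057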